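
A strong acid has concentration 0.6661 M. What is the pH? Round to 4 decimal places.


A strong acid dissociates completely, so [H+] equals the given concentration.
pH = -log10([H+]) = -log10(0.6661)
pH = 0.17646057, rounded to 4 dp:

0.1765


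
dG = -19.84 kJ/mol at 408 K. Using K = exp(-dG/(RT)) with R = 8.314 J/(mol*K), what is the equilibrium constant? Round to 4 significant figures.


dG is in kJ/mol; multiply by 1000 to match R in J/(mol*K).
RT = 8.314 * 408 = 3392.112 J/mol
exponent = -dG*1000 / (RT) = -(-19.84*1000) / 3392.112 = 5.84886348
K = exp(5.84886348)
K = 346.83997, rounded to 4 significant figures:

346.8


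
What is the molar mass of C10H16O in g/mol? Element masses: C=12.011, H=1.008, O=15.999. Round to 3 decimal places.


M = sum(count * atomic_mass) over atoms.
M = 10*12.011 + 16*1.008 + 1*15.999
M = 120.11 + 16.128 + 15.999
M = 152.237 g/mol, rounded to 3 dp:

152.237 g/mol


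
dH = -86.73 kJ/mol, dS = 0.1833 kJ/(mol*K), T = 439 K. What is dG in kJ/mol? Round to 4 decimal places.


Gibbs: dG = dH - T*dS (consistent units, dS already in kJ/(mol*K)).
T*dS = 439 * 0.1833 = 80.4687
dG = -86.73 - (80.4687)
dG = -167.1987 kJ/mol, rounded to 4 dp:

-167.1987 kJ/mol


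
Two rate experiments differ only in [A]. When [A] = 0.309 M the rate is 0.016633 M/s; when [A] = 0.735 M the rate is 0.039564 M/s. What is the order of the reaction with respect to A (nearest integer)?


Rate is proportional to [A]^n, so rate2/rate1 = ([A]2/[A]1)^n. Take logs to solve for n.
rate2/rate1 = 0.039564 / 0.016633 = 2.3786
[A]2/[A]1 = 0.735 / 0.309 = 2.3786
n = ln(2.3786) / ln(2.3786) = 1.0
Nearest integer order:

1


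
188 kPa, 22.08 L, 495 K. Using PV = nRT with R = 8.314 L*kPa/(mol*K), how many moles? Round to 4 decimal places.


PV = nRT, solve for n = PV / (RT).
PV = 188 * 22.08 = 4151.04
RT = 8.314 * 495 = 4115.43
n = 4151.04 / 4115.43
n = 1.0086528 mol, rounded to 4 dp:

1.0087 mol


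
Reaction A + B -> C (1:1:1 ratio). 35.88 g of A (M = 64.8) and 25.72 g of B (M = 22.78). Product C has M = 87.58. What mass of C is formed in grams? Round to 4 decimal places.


Find moles of each reactant; the smaller value is the limiting reagent in a 1:1:1 reaction, so moles_C equals moles of the limiter.
n_A = mass_A / M_A = 35.88 / 64.8 = 0.553704 mol
n_B = mass_B / M_B = 25.72 / 22.78 = 1.129061 mol
Limiting reagent: A (smaller), n_limiting = 0.553704 mol
mass_C = n_limiting * M_C = 0.553704 * 87.58
mass_C = 48.49339632 g, rounded to 4 dp:

48.4934 g


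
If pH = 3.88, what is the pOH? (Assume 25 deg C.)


At 25 deg C, pH + pOH = 14.
pOH = 14 - pH = 14 - 3.88
pOH = 10.12:

10.12


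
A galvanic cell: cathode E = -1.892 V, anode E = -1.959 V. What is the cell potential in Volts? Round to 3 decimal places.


Standard cell potential: E_cell = E_cathode - E_anode.
E_cell = -1.892 - (-1.959)
E_cell = 0.067 V, rounded to 3 dp:

0.067 V


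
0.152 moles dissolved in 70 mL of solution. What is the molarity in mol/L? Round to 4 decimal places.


Convert volume to liters: V_L = V_mL / 1000.
V_L = 70 / 1000 = 0.07 L
M = n / V_L = 0.152 / 0.07
M = 2.17142857 mol/L, rounded to 4 dp:

2.1714 mol/L


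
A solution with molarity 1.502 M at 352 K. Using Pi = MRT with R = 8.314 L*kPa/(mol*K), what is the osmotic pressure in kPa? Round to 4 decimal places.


Osmotic pressure (van't Hoff): Pi = M*R*T.
RT = 8.314 * 352 = 2926.528
Pi = 1.502 * 2926.528
Pi = 4395.645056 kPa, rounded to 4 dp:

4395.6451 kPa


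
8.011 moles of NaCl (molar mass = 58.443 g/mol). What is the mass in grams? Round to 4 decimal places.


mass = n * M
mass = 8.011 * 58.443
mass = 468.186873 g, rounded to 4 dp:

468.1869 g


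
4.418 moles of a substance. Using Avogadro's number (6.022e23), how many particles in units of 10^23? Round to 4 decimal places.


N = n * NA, then divide by 1e23 for the requested units.
N / 1e23 = n * 6.022
N / 1e23 = 4.418 * 6.022
N / 1e23 = 26.605196, rounded to 4 dp:

26.6052


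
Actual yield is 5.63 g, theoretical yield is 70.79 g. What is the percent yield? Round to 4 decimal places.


% yield = 100 * actual / theoretical
% yield = 100 * 5.63 / 70.79
% yield = 7.95310072 %, rounded to 4 dp:

7.9531 %


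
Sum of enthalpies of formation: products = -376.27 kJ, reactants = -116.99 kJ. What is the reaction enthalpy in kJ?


dH_rxn = sum(dH_f products) - sum(dH_f reactants)
dH_rxn = -376.27 - (-116.99)
dH_rxn = -259.28 kJ:

-259.28 kJ


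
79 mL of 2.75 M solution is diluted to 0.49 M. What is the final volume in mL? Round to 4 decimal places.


Dilution: M1*V1 = M2*V2, solve for V2.
V2 = M1*V1 / M2
V2 = 2.75 * 79 / 0.49
V2 = 217.25 / 0.49
V2 = 443.36734694 mL, rounded to 4 dp:

443.3673 mL


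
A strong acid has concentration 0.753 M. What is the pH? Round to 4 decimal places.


A strong acid dissociates completely, so [H+] equals the given concentration.
pH = -log10([H+]) = -log10(0.753)
pH = 0.12320502, rounded to 4 dp:

0.1232


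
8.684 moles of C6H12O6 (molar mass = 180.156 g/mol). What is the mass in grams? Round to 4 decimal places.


mass = n * M
mass = 8.684 * 180.156
mass = 1564.474704 g, rounded to 4 dp:

1564.4747 g


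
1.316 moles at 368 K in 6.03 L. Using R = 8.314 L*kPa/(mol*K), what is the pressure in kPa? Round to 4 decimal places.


PV = nRT, solve for P = nRT / V.
nRT = 1.316 * 8.314 * 368 = 4026.3704
P = 4026.3704 / 6.03
P = 667.72311774 kPa, rounded to 4 dp:

667.7231 kPa


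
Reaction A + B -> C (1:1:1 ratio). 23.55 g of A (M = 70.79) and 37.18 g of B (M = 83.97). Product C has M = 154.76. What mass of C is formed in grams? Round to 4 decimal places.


Find moles of each reactant; the smaller value is the limiting reagent in a 1:1:1 reaction, so moles_C equals moles of the limiter.
n_A = mass_A / M_A = 23.55 / 70.79 = 0.332674 mol
n_B = mass_B / M_B = 37.18 / 83.97 = 0.442777 mol
Limiting reagent: A (smaller), n_limiting = 0.332674 mol
mass_C = n_limiting * M_C = 0.332674 * 154.76
mass_C = 51.48462824 g, rounded to 4 dp:

51.4846 g


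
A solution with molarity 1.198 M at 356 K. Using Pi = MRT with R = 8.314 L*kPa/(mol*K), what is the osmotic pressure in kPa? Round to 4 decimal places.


Osmotic pressure (van't Hoff): Pi = M*R*T.
RT = 8.314 * 356 = 2959.784
Pi = 1.198 * 2959.784
Pi = 3545.821232 kPa, rounded to 4 dp:

3545.8212 kPa


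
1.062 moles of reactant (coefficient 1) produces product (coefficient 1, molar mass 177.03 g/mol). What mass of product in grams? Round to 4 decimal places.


Use the coefficient ratio to convert reactant moles to product moles, then multiply by the product's molar mass.
moles_P = moles_R * (coeff_P / coeff_R) = 1.062 * (1/1) = 1.062
mass_P = moles_P * M_P = 1.062 * 177.03
mass_P = 188.00586 g, rounded to 4 dp:

188.0059 g


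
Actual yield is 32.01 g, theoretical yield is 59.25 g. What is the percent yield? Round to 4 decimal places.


% yield = 100 * actual / theoretical
% yield = 100 * 32.01 / 59.25
% yield = 54.02531646 %, rounded to 4 dp:

54.0253 %


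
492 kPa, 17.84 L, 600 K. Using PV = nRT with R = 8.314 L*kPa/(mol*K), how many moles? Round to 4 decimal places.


PV = nRT, solve for n = PV / (RT).
PV = 492 * 17.84 = 8777.28
RT = 8.314 * 600 = 4988.4
n = 8777.28 / 4988.4
n = 1.75953813 mol, rounded to 4 dp:

1.7595 mol


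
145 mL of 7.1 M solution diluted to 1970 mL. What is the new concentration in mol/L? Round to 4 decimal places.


Dilution: M1*V1 = M2*V2, solve for M2.
M2 = M1*V1 / V2
M2 = 7.1 * 145 / 1970
M2 = 1029.5 / 1970
M2 = 0.52258883 mol/L, rounded to 4 dp:

0.5226 mol/L


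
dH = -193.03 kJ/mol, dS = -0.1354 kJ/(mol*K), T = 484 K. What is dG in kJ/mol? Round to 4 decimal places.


Gibbs: dG = dH - T*dS (consistent units, dS already in kJ/(mol*K)).
T*dS = 484 * -0.1354 = -65.5336
dG = -193.03 - (-65.5336)
dG = -127.4964 kJ/mol, rounded to 4 dp:

-127.4964 kJ/mol


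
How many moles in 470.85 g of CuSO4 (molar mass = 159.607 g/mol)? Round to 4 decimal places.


n = mass / M
n = 470.85 / 159.607
n = 2.95005858 mol, rounded to 4 dp:

2.9501 mol


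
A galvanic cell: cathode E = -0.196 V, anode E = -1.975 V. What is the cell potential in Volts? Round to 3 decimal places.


Standard cell potential: E_cell = E_cathode - E_anode.
E_cell = -0.196 - (-1.975)
E_cell = 1.779 V, rounded to 3 dp:

1.779 V


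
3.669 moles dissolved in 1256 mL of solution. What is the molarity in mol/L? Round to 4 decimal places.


Convert volume to liters: V_L = V_mL / 1000.
V_L = 1256 / 1000 = 1.256 L
M = n / V_L = 3.669 / 1.256
M = 2.92117834 mol/L, rounded to 4 dp:

2.9212 mol/L


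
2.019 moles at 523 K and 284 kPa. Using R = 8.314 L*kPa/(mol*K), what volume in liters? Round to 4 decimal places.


PV = nRT, solve for V = nRT / P.
nRT = 2.019 * 8.314 * 523 = 8779.0602
V = 8779.0602 / 284
V = 30.9121838 L, rounded to 4 dp:

30.9122 L


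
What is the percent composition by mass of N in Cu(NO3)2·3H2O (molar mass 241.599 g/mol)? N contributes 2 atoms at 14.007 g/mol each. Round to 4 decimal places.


pct = 100 * (n_elem * M_elem) / M_total
mass_contribution = 2 * 14.007 = 28.014 g/mol
pct = 100 * 28.014 / 241.599
pct = 11.59524667 %, rounded to 4 dp:

11.5952 %


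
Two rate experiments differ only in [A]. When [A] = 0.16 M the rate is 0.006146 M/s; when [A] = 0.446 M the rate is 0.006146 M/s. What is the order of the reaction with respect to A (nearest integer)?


Rate is proportional to [A]^n, so rate2/rate1 = ([A]2/[A]1)^n. Take logs to solve for n.
rate2/rate1 = 0.006146 / 0.006146 = 1.0
[A]2/[A]1 = 0.446 / 0.16 = 2.7875
n = ln(1.0) / ln(2.7875) = 0.0
Nearest integer order:

0


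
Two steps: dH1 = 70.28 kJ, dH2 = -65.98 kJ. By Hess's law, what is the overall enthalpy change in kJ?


Hess's law: enthalpy is a state function, so add the step enthalpies.
dH_total = dH1 + dH2 = 70.28 + (-65.98)
dH_total = 4.3 kJ:

4.30 kJ


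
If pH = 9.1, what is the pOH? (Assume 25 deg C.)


At 25 deg C, pH + pOH = 14.
pOH = 14 - pH = 14 - 9.1
pOH = 4.9:

4.90


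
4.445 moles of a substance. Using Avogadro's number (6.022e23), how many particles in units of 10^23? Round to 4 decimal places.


N = n * NA, then divide by 1e23 for the requested units.
N / 1e23 = n * 6.022
N / 1e23 = 4.445 * 6.022
N / 1e23 = 26.76779, rounded to 4 dp:

26.7678


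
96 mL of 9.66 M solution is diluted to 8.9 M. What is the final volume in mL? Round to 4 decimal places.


Dilution: M1*V1 = M2*V2, solve for V2.
V2 = M1*V1 / M2
V2 = 9.66 * 96 / 8.9
V2 = 927.36 / 8.9
V2 = 104.19775281 mL, rounded to 4 dp:

104.1978 mL


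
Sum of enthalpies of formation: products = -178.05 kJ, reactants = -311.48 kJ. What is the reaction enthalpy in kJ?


dH_rxn = sum(dH_f products) - sum(dH_f reactants)
dH_rxn = -178.05 - (-311.48)
dH_rxn = 133.43 kJ:

133.43 kJ


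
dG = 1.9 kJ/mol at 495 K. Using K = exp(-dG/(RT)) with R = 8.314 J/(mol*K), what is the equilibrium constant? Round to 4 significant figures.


dG is in kJ/mol; multiply by 1000 to match R in J/(mol*K).
RT = 8.314 * 495 = 4115.43 J/mol
exponent = -dG*1000 / (RT) = -(1.9*1000) / 4115.43 = -0.46167715
K = exp(-0.46167715)
K = 0.63022578, rounded to 4 significant figures:

0.6302


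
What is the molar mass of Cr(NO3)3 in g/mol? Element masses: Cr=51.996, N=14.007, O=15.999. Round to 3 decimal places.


M = sum(count * atomic_mass) over atoms.
M = 1*51.996 + 3*14.007 + 9*15.999
M = 51.996 + 42.021 + 143.991
M = 238.008 g/mol, rounded to 3 dp:

238.008 g/mol


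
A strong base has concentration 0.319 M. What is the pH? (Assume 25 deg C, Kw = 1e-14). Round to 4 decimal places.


A strong base dissociates completely, so [OH-] equals the given concentration.
pOH = -log10([OH-]) = -log10(0.319) = 0.496209
pH = 14 - pOH = 14 - 0.496209
pH = 13.503791, rounded to 4 dp:

13.5038


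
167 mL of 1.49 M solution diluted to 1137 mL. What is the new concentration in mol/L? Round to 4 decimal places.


Dilution: M1*V1 = M2*V2, solve for M2.
M2 = M1*V1 / V2
M2 = 1.49 * 167 / 1137
M2 = 248.83 / 1137
M2 = 0.21884785 mol/L, rounded to 4 dp:

0.2188 mol/L


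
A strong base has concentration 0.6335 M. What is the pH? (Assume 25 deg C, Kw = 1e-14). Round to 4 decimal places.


A strong base dissociates completely, so [OH-] equals the given concentration.
pOH = -log10([OH-]) = -log10(0.6335) = 0.198253
pH = 14 - pOH = 14 - 0.198253
pH = 13.801747, rounded to 4 dp:

13.8017


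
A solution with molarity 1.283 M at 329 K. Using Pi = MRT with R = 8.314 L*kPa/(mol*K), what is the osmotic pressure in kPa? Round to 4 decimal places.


Osmotic pressure (van't Hoff): Pi = M*R*T.
RT = 8.314 * 329 = 2735.306
Pi = 1.283 * 2735.306
Pi = 3509.397598 kPa, rounded to 4 dp:

3509.3976 kPa


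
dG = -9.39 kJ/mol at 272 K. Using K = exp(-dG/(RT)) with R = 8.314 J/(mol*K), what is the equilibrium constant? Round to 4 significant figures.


dG is in kJ/mol; multiply by 1000 to match R in J/(mol*K).
RT = 8.314 * 272 = 2261.408 J/mol
exponent = -dG*1000 / (RT) = -(-9.39*1000) / 2261.408 = 4.15228035
K = exp(4.15228035)
K = 63.578817, rounded to 4 significant figures:

63.58


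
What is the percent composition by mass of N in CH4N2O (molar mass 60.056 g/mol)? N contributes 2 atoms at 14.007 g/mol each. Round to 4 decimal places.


pct = 100 * (n_elem * M_elem) / M_total
mass_contribution = 2 * 14.007 = 28.014 g/mol
pct = 100 * 28.014 / 60.056
pct = 46.6464633 %, rounded to 4 dp:

46.6465 %


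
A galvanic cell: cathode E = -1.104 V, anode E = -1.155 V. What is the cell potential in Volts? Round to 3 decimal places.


Standard cell potential: E_cell = E_cathode - E_anode.
E_cell = -1.104 - (-1.155)
E_cell = 0.051 V, rounded to 3 dp:

0.051 V


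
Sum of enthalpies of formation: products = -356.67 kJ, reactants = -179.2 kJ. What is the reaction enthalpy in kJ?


dH_rxn = sum(dH_f products) - sum(dH_f reactants)
dH_rxn = -356.67 - (-179.2)
dH_rxn = -177.47 kJ:

-177.47 kJ


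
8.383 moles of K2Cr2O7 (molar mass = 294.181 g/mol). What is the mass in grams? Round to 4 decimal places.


mass = n * M
mass = 8.383 * 294.181
mass = 2466.119323 g, rounded to 4 dp:

2466.1193 g


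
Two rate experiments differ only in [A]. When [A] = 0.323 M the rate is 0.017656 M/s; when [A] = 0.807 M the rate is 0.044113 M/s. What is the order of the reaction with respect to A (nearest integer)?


Rate is proportional to [A]^n, so rate2/rate1 = ([A]2/[A]1)^n. Take logs to solve for n.
rate2/rate1 = 0.044113 / 0.017656 = 2.4985
[A]2/[A]1 = 0.807 / 0.323 = 2.4985
n = ln(2.4985) / ln(2.4985) = 1.0
Nearest integer order:

1


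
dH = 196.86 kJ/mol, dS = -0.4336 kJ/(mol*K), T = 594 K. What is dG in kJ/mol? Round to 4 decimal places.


Gibbs: dG = dH - T*dS (consistent units, dS already in kJ/(mol*K)).
T*dS = 594 * -0.4336 = -257.5584
dG = 196.86 - (-257.5584)
dG = 454.4184 kJ/mol, rounded to 4 dp:

454.4184 kJ/mol


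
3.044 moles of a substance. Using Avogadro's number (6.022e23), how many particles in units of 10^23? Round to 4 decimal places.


N = n * NA, then divide by 1e23 for the requested units.
N / 1e23 = n * 6.022
N / 1e23 = 3.044 * 6.022
N / 1e23 = 18.330968, rounded to 4 dp:

18.3310


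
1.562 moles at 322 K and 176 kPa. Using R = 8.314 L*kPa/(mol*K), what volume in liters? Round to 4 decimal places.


PV = nRT, solve for V = nRT / P.
nRT = 1.562 * 8.314 * 322 = 4181.6427
V = 4181.6427 / 176
V = 23.75933352 L, rounded to 4 dp:

23.7593 L


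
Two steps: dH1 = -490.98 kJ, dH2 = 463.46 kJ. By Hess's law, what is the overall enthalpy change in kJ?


Hess's law: enthalpy is a state function, so add the step enthalpies.
dH_total = dH1 + dH2 = -490.98 + (463.46)
dH_total = -27.52 kJ:

-27.52 kJ


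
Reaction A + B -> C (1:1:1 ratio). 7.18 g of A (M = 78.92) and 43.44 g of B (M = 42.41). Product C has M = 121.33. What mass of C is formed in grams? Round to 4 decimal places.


Find moles of each reactant; the smaller value is the limiting reagent in a 1:1:1 reaction, so moles_C equals moles of the limiter.
n_A = mass_A / M_A = 7.18 / 78.92 = 0.090978 mol
n_B = mass_B / M_B = 43.44 / 42.41 = 1.024287 mol
Limiting reagent: A (smaller), n_limiting = 0.090978 mol
mass_C = n_limiting * M_C = 0.090978 * 121.33
mass_C = 11.03836074 g, rounded to 4 dp:

11.0384 g


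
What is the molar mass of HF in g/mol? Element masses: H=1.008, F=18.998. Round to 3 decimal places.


M = sum(count * atomic_mass) over atoms.
M = 1*1.008 + 1*18.998
M = 1.008 + 18.998
M = 20.006 g/mol, rounded to 3 dp:

20.006 g/mol


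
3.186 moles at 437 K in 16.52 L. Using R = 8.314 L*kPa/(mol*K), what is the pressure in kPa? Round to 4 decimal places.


PV = nRT, solve for P = nRT / V.
nRT = 3.186 * 8.314 * 437 = 11575.4325
P = 11575.4325 / 16.52
P = 700.69203995 kPa, rounded to 4 dp:

700.6920 kPa


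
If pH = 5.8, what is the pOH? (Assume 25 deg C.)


At 25 deg C, pH + pOH = 14.
pOH = 14 - pH = 14 - 5.8
pOH = 8.2:

8.20


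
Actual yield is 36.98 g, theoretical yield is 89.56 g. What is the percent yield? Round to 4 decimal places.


% yield = 100 * actual / theoretical
% yield = 100 * 36.98 / 89.56
% yield = 41.2907548 %, rounded to 4 dp:

41.2908 %


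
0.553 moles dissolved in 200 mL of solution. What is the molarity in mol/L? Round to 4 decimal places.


Convert volume to liters: V_L = V_mL / 1000.
V_L = 200 / 1000 = 0.2 L
M = n / V_L = 0.553 / 0.2
M = 2.765 mol/L, rounded to 4 dp:

2.7650 mol/L


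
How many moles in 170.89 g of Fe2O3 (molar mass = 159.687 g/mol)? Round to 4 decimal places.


n = mass / M
n = 170.89 / 159.687
n = 1.07015599 mol, rounded to 4 dp:

1.0702 mol


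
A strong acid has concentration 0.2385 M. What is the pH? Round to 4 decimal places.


A strong acid dissociates completely, so [H+] equals the given concentration.
pH = -log10([H+]) = -log10(0.2385)
pH = 0.62251162, rounded to 4 dp:

0.6225


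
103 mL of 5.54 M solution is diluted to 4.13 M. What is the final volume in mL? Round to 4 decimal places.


Dilution: M1*V1 = M2*V2, solve for V2.
V2 = M1*V1 / M2
V2 = 5.54 * 103 / 4.13
V2 = 570.62 / 4.13
V2 = 138.16464891 mL, rounded to 4 dp:

138.1646 mL


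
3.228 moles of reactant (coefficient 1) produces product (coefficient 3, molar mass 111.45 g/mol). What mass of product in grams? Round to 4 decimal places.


Use the coefficient ratio to convert reactant moles to product moles, then multiply by the product's molar mass.
moles_P = moles_R * (coeff_P / coeff_R) = 3.228 * (3/1) = 9.684
mass_P = moles_P * M_P = 9.684 * 111.45
mass_P = 1079.2818 g, rounded to 4 dp:

1079.2818 g


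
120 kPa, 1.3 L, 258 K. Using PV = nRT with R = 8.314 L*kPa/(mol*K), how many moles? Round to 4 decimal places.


PV = nRT, solve for n = PV / (RT).
PV = 120 * 1.3 = 156.0
RT = 8.314 * 258 = 2145.012
n = 156.0 / 2145.012
n = 0.07272687 mol, rounded to 4 dp:

0.0727 mol


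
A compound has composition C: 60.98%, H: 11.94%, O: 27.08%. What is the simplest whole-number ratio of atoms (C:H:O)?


Assume 100 g of compound, divide each mass% by atomic mass to get moles, then normalize by the smallest to get a raw atom ratio.
Moles per 100 g: C: 60.98/12.011 = 5.077, H: 11.94/1.008 = 11.8452, O: 27.08/15.999 = 1.6926
Raw ratio (divide by min = 1.6926): C: 3.0, H: 6.998, O: 1.0
Multiply by 1 to clear fractions: C: 3.0 ~= 3, H: 6.998 ~= 7, O: 1.0 ~= 1
Reduce by GCD to get the simplest whole-number ratio:

3:7:1


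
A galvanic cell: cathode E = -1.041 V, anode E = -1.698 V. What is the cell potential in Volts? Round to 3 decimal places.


Standard cell potential: E_cell = E_cathode - E_anode.
E_cell = -1.041 - (-1.698)
E_cell = 0.657 V, rounded to 3 dp:

0.657 V


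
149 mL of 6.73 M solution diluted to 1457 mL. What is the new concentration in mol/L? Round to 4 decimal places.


Dilution: M1*V1 = M2*V2, solve for M2.
M2 = M1*V1 / V2
M2 = 6.73 * 149 / 1457
M2 = 1002.77 / 1457
M2 = 0.68824296 mol/L, rounded to 4 dp:

0.6882 mol/L


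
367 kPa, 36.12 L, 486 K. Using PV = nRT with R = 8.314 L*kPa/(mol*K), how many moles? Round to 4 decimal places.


PV = nRT, solve for n = PV / (RT).
PV = 367 * 36.12 = 13256.04
RT = 8.314 * 486 = 4040.604
n = 13256.04 / 4040.604
n = 3.28070754 mol, rounded to 4 dp:

3.2807 mol


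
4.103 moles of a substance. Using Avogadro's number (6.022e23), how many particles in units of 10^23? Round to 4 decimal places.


N = n * NA, then divide by 1e23 for the requested units.
N / 1e23 = n * 6.022
N / 1e23 = 4.103 * 6.022
N / 1e23 = 24.708266, rounded to 4 dp:

24.7083


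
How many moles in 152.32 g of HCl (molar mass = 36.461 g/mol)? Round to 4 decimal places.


n = mass / M
n = 152.32 / 36.461
n = 4.17761444 mol, rounded to 4 dp:

4.1776 mol


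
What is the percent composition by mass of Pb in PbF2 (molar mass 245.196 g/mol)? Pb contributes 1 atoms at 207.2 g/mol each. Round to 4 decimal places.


pct = 100 * (n_elem * M_elem) / M_total
mass_contribution = 1 * 207.2 = 207.2 g/mol
pct = 100 * 207.2 / 245.196
pct = 84.50382551 %, rounded to 4 dp:

84.5038 %


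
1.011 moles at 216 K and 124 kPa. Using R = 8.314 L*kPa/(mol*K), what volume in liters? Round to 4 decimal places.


PV = nRT, solve for V = nRT / P.
nRT = 1.011 * 8.314 * 216 = 1815.5781
V = 1815.5781 / 124
V = 14.64175887 L, rounded to 4 dp:

14.6418 L


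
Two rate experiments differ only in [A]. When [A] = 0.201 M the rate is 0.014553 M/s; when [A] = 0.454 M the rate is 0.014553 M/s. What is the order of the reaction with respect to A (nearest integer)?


Rate is proportional to [A]^n, so rate2/rate1 = ([A]2/[A]1)^n. Take logs to solve for n.
rate2/rate1 = 0.014553 / 0.014553 = 1.0
[A]2/[A]1 = 0.454 / 0.201 = 2.2587
n = ln(1.0) / ln(2.2587) = 0.0
Nearest integer order:

0


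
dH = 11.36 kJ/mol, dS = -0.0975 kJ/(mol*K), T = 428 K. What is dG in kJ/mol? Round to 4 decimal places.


Gibbs: dG = dH - T*dS (consistent units, dS already in kJ/(mol*K)).
T*dS = 428 * -0.0975 = -41.73
dG = 11.36 - (-41.73)
dG = 53.09 kJ/mol, rounded to 4 dp:

53.0900 kJ/mol


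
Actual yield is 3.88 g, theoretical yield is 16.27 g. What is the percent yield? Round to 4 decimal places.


% yield = 100 * actual / theoretical
% yield = 100 * 3.88 / 16.27
% yield = 23.84757222 %, rounded to 4 dp:

23.8476 %


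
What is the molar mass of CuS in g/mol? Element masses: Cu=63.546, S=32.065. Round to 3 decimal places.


M = sum(count * atomic_mass) over atoms.
M = 1*63.546 + 1*32.065
M = 63.546 + 32.065
M = 95.611 g/mol, rounded to 3 dp:

95.611 g/mol


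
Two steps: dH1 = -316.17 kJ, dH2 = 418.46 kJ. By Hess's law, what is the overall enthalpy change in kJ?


Hess's law: enthalpy is a state function, so add the step enthalpies.
dH_total = dH1 + dH2 = -316.17 + (418.46)
dH_total = 102.29 kJ:

102.29 kJ


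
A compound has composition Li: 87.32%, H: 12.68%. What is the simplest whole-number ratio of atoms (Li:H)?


Assume 100 g of compound, divide each mass% by atomic mass to get moles, then normalize by the smallest to get a raw atom ratio.
Moles per 100 g: Li: 87.32/6.941 = 12.5803, H: 12.68/1.008 = 12.5794
Raw ratio (divide by min = 12.5794): Li: 1.0, H: 1.0
Multiply by 1 to clear fractions: Li: 1.0 ~= 1, H: 1.0 ~= 1
Reduce by GCD to get the simplest whole-number ratio:

1:1


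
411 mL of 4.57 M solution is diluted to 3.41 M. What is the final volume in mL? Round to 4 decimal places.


Dilution: M1*V1 = M2*V2, solve for V2.
V2 = M1*V1 / M2
V2 = 4.57 * 411 / 3.41
V2 = 1878.27 / 3.41
V2 = 550.81231672 mL, rounded to 4 dp:

550.8123 mL


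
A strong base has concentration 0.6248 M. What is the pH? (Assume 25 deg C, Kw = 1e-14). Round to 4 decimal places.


A strong base dissociates completely, so [OH-] equals the given concentration.
pOH = -log10([OH-]) = -log10(0.6248) = 0.204259
pH = 14 - pOH = 14 - 0.204259
pH = 13.795741, rounded to 4 dp:

13.7957


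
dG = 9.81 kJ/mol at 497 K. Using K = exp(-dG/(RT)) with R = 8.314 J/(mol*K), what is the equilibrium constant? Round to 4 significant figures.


dG is in kJ/mol; multiply by 1000 to match R in J/(mol*K).
RT = 8.314 * 497 = 4132.058 J/mol
exponent = -dG*1000 / (RT) = -(9.81*1000) / 4132.058 = -2.37411963
K = exp(-2.37411963)
K = 0.093096412, rounded to 4 significant figures:

0.09310


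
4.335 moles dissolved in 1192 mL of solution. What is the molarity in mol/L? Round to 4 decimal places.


Convert volume to liters: V_L = V_mL / 1000.
V_L = 1192 / 1000 = 1.192 L
M = n / V_L = 4.335 / 1.192
M = 3.63674497 mol/L, rounded to 4 dp:

3.6367 mol/L


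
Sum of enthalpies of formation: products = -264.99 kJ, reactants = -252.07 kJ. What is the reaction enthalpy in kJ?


dH_rxn = sum(dH_f products) - sum(dH_f reactants)
dH_rxn = -264.99 - (-252.07)
dH_rxn = -12.92 kJ:

-12.92 kJ


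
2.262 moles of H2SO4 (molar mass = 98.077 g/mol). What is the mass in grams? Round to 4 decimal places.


mass = n * M
mass = 2.262 * 98.077
mass = 221.850174 g, rounded to 4 dp:

221.8502 g


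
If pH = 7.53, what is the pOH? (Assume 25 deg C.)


At 25 deg C, pH + pOH = 14.
pOH = 14 - pH = 14 - 7.53
pOH = 6.47:

6.47


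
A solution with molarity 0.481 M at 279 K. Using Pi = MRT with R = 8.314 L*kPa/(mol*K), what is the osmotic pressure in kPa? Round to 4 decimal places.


Osmotic pressure (van't Hoff): Pi = M*R*T.
RT = 8.314 * 279 = 2319.606
Pi = 0.481 * 2319.606
Pi = 1115.730486 kPa, rounded to 4 dp:

1115.7305 kPa


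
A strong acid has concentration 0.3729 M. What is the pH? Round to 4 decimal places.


A strong acid dissociates completely, so [H+] equals the given concentration.
pH = -log10([H+]) = -log10(0.3729)
pH = 0.42840762, rounded to 4 dp:

0.4284


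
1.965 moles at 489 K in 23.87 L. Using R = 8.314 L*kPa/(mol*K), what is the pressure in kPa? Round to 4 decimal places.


PV = nRT, solve for P = nRT / V.
nRT = 1.965 * 8.314 * 489 = 7988.7979
P = 7988.7979 / 23.87
P = 334.67942606 kPa, rounded to 4 dp:

334.6794 kPa


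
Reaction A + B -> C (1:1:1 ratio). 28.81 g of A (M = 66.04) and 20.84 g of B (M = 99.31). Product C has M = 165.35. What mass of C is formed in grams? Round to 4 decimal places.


Find moles of each reactant; the smaller value is the limiting reagent in a 1:1:1 reaction, so moles_C equals moles of the limiter.
n_A = mass_A / M_A = 28.81 / 66.04 = 0.436251 mol
n_B = mass_B / M_B = 20.84 / 99.31 = 0.209848 mol
Limiting reagent: B (smaller), n_limiting = 0.209848 mol
mass_C = n_limiting * M_C = 0.209848 * 165.35
mass_C = 34.6983668 g, rounded to 4 dp:

34.6984 g


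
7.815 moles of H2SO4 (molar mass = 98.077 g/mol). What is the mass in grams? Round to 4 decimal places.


mass = n * M
mass = 7.815 * 98.077
mass = 766.471755 g, rounded to 4 dp:

766.4718 g


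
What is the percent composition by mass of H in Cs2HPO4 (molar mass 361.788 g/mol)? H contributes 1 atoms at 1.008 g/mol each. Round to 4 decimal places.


pct = 100 * (n_elem * M_elem) / M_total
mass_contribution = 1 * 1.008 = 1.008 g/mol
pct = 100 * 1.008 / 361.788
pct = 0.27861621 %, rounded to 4 dp:

0.2786 %


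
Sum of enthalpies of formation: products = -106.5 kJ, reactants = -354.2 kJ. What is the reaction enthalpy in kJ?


dH_rxn = sum(dH_f products) - sum(dH_f reactants)
dH_rxn = -106.5 - (-354.2)
dH_rxn = 247.7 kJ:

247.70 kJ


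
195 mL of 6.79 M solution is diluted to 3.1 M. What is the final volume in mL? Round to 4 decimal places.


Dilution: M1*V1 = M2*V2, solve for V2.
V2 = M1*V1 / M2
V2 = 6.79 * 195 / 3.1
V2 = 1324.05 / 3.1
V2 = 427.11290323 mL, rounded to 4 dp:

427.1129 mL


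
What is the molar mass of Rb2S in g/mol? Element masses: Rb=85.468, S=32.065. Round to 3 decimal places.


M = sum(count * atomic_mass) over atoms.
M = 2*85.468 + 1*32.065
M = 170.936 + 32.065
M = 203.001 g/mol, rounded to 3 dp:

203.001 g/mol


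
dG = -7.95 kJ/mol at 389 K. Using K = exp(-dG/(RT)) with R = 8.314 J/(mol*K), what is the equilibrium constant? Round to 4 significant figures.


dG is in kJ/mol; multiply by 1000 to match R in J/(mol*K).
RT = 8.314 * 389 = 3234.146 J/mol
exponent = -dG*1000 / (RT) = -(-7.95*1000) / 3234.146 = 2.45814506
K = exp(2.45814506)
K = 11.68312, rounded to 4 significant figures:

11.68


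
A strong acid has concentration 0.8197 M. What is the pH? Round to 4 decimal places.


A strong acid dissociates completely, so [H+] equals the given concentration.
pH = -log10([H+]) = -log10(0.8197)
pH = 0.08634506, rounded to 4 dp:

0.0863


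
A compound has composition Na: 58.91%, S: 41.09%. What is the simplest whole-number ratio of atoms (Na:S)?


Assume 100 g of compound, divide each mass% by atomic mass to get moles, then normalize by the smallest to get a raw atom ratio.
Moles per 100 g: Na: 58.91/22.99 = 2.5624, S: 41.09/32.065 = 1.2815
Raw ratio (divide by min = 1.2815): Na: 2.0, S: 1.0
Multiply by 1 to clear fractions: Na: 2.0 ~= 2, S: 1.0 ~= 1
Reduce by GCD to get the simplest whole-number ratio:

2:1


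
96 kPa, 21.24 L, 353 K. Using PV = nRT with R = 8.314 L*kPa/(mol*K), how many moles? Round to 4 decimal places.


PV = nRT, solve for n = PV / (RT).
PV = 96 * 21.24 = 2039.04
RT = 8.314 * 353 = 2934.842
n = 2039.04 / 2934.842
n = 0.69476994 mol, rounded to 4 dp:

0.6948 mol


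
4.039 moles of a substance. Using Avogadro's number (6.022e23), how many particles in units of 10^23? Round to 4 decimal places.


N = n * NA, then divide by 1e23 for the requested units.
N / 1e23 = n * 6.022
N / 1e23 = 4.039 * 6.022
N / 1e23 = 24.322858, rounded to 4 dp:

24.3229


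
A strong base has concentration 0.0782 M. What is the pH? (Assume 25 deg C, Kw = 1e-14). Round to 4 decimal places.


A strong base dissociates completely, so [OH-] equals the given concentration.
pOH = -log10([OH-]) = -log10(0.0782) = 1.106793
pH = 14 - pOH = 14 - 1.106793
pH = 12.893207, rounded to 4 dp:

12.8932


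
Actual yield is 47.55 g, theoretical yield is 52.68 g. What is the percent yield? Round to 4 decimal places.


% yield = 100 * actual / theoretical
% yield = 100 * 47.55 / 52.68
% yield = 90.261959 %, rounded to 4 dp:

90.2620 %


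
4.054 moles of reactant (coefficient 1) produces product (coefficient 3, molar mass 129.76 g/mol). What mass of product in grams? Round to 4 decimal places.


Use the coefficient ratio to convert reactant moles to product moles, then multiply by the product's molar mass.
moles_P = moles_R * (coeff_P / coeff_R) = 4.054 * (3/1) = 12.162
mass_P = moles_P * M_P = 12.162 * 129.76
mass_P = 1578.14112 g, rounded to 4 dp:

1578.1411 g


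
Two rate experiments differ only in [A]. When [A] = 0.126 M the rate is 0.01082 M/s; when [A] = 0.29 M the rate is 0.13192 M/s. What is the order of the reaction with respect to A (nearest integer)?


Rate is proportional to [A]^n, so rate2/rate1 = ([A]2/[A]1)^n. Take logs to solve for n.
rate2/rate1 = 0.13192 / 0.01082 = 12.1922
[A]2/[A]1 = 0.29 / 0.126 = 2.3016
n = ln(12.1922) / ln(2.3016) = 3.0
Nearest integer order:

3


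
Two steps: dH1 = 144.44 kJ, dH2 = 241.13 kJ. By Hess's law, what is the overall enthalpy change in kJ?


Hess's law: enthalpy is a state function, so add the step enthalpies.
dH_total = dH1 + dH2 = 144.44 + (241.13)
dH_total = 385.57 kJ:

385.57 kJ


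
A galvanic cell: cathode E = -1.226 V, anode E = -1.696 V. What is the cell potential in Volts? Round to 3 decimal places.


Standard cell potential: E_cell = E_cathode - E_anode.
E_cell = -1.226 - (-1.696)
E_cell = 0.47 V, rounded to 3 dp:

0.470 V


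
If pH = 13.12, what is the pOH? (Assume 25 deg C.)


At 25 deg C, pH + pOH = 14.
pOH = 14 - pH = 14 - 13.12
pOH = 0.88:

0.88


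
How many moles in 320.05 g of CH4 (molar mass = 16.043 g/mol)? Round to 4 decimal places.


n = mass / M
n = 320.05 / 16.043
n = 19.94951069 mol, rounded to 4 dp:

19.9495 mol


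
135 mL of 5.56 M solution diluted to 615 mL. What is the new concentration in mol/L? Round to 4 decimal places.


Dilution: M1*V1 = M2*V2, solve for M2.
M2 = M1*V1 / V2
M2 = 5.56 * 135 / 615
M2 = 750.6 / 615
M2 = 1.2204878 mol/L, rounded to 4 dp:

1.2205 mol/L


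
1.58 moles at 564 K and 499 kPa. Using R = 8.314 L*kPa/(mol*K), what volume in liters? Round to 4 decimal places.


PV = nRT, solve for V = nRT / P.
nRT = 1.58 * 8.314 * 564 = 7408.7717
V = 7408.7717 / 499
V = 14.84723788 L, rounded to 4 dp:

14.8472 L


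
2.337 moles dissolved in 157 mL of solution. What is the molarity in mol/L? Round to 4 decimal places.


Convert volume to liters: V_L = V_mL / 1000.
V_L = 157 / 1000 = 0.157 L
M = n / V_L = 2.337 / 0.157
M = 14.88535032 mol/L, rounded to 4 dp:

14.8854 mol/L


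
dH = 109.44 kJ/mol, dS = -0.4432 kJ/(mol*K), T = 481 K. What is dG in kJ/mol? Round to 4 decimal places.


Gibbs: dG = dH - T*dS (consistent units, dS already in kJ/(mol*K)).
T*dS = 481 * -0.4432 = -213.1792
dG = 109.44 - (-213.1792)
dG = 322.6192 kJ/mol, rounded to 4 dp:

322.6192 kJ/mol


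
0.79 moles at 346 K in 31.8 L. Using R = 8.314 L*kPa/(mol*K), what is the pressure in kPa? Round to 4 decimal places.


PV = nRT, solve for P = nRT / V.
nRT = 0.79 * 8.314 * 346 = 2272.5488
P = 2272.5488 / 31.8
P = 71.46379874 kPa, rounded to 4 dp:

71.4638 kPa


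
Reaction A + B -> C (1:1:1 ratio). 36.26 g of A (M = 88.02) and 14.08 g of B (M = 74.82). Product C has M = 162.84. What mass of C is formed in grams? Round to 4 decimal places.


Find moles of each reactant; the smaller value is the limiting reagent in a 1:1:1 reaction, so moles_C equals moles of the limiter.
n_A = mass_A / M_A = 36.26 / 88.02 = 0.411952 mol
n_B = mass_B / M_B = 14.08 / 74.82 = 0.188185 mol
Limiting reagent: B (smaller), n_limiting = 0.188185 mol
mass_C = n_limiting * M_C = 0.188185 * 162.84
mass_C = 30.6440454 g, rounded to 4 dp:

30.6440 g


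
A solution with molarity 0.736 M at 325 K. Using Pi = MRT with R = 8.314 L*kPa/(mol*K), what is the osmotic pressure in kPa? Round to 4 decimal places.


Osmotic pressure (van't Hoff): Pi = M*R*T.
RT = 8.314 * 325 = 2702.05
Pi = 0.736 * 2702.05
Pi = 1988.7088 kPa, rounded to 4 dp:

1988.7088 kPa


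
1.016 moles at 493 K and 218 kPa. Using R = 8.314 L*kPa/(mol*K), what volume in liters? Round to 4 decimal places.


PV = nRT, solve for V = nRT / P.
nRT = 1.016 * 8.314 * 493 = 4164.3828
V = 4164.3828 / 218
V = 19.10267339 L, rounded to 4 dp:

19.1027 L


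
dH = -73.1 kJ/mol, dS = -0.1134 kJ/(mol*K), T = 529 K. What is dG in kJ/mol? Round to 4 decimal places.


Gibbs: dG = dH - T*dS (consistent units, dS already in kJ/(mol*K)).
T*dS = 529 * -0.1134 = -59.9886
dG = -73.1 - (-59.9886)
dG = -13.1114 kJ/mol, rounded to 4 dp:

-13.1114 kJ/mol


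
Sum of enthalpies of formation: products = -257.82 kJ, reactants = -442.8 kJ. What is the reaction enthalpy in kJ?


dH_rxn = sum(dH_f products) - sum(dH_f reactants)
dH_rxn = -257.82 - (-442.8)
dH_rxn = 184.98 kJ:

184.98 kJ


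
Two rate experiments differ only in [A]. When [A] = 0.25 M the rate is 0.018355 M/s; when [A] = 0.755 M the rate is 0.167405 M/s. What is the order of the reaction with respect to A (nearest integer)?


Rate is proportional to [A]^n, so rate2/rate1 = ([A]2/[A]1)^n. Take logs to solve for n.
rate2/rate1 = 0.167405 / 0.018355 = 9.1204
[A]2/[A]1 = 0.755 / 0.25 = 3.02
n = ln(9.1204) / ln(3.02) = 2.0
Nearest integer order:

2


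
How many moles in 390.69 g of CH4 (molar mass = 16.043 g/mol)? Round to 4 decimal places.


n = mass / M
n = 390.69 / 16.043
n = 24.35267718 mol, rounded to 4 dp:

24.3527 mol


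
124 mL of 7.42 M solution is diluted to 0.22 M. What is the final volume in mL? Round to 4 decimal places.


Dilution: M1*V1 = M2*V2, solve for V2.
V2 = M1*V1 / M2
V2 = 7.42 * 124 / 0.22
V2 = 920.08 / 0.22
V2 = 4182.18181818 mL, rounded to 4 dp:

4182.1818 mL


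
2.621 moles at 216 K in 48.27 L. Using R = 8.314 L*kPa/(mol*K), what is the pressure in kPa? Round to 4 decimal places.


PV = nRT, solve for P = nRT / V.
nRT = 2.621 * 8.314 * 216 = 4706.8547
P = 4706.8547 / 48.27
P = 97.51097369 kPa, rounded to 4 dp:

97.5110 kPa


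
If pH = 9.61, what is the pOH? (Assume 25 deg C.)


At 25 deg C, pH + pOH = 14.
pOH = 14 - pH = 14 - 9.61
pOH = 4.39:

4.39


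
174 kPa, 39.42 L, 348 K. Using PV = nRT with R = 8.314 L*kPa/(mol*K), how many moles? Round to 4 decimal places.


PV = nRT, solve for n = PV / (RT).
PV = 174 * 39.42 = 6859.08
RT = 8.314 * 348 = 2893.272
n = 6859.08 / 2893.272
n = 2.37070002 mol, rounded to 4 dp:

2.3707 mol


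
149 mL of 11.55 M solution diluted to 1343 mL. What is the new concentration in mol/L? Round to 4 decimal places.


Dilution: M1*V1 = M2*V2, solve for M2.
M2 = M1*V1 / V2
M2 = 11.55 * 149 / 1343
M2 = 1720.95 / 1343
M2 = 1.28142219 mol/L, rounded to 4 dp:

1.2814 mol/L


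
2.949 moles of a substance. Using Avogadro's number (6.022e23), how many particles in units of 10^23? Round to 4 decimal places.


N = n * NA, then divide by 1e23 for the requested units.
N / 1e23 = n * 6.022
N / 1e23 = 2.949 * 6.022
N / 1e23 = 17.758878, rounded to 4 dp:

17.7589


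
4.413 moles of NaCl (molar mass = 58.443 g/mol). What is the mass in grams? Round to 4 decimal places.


mass = n * M
mass = 4.413 * 58.443
mass = 257.908959 g, rounded to 4 dp:

257.9090 g


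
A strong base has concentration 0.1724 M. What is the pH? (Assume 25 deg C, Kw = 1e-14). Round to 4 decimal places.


A strong base dissociates completely, so [OH-] equals the given concentration.
pOH = -log10([OH-]) = -log10(0.1724) = 0.763463
pH = 14 - pOH = 14 - 0.763463
pH = 13.236537, rounded to 4 dp:

13.2365


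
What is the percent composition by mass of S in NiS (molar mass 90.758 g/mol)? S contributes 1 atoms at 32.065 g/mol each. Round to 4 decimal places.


pct = 100 * (n_elem * M_elem) / M_total
mass_contribution = 1 * 32.065 = 32.065 g/mol
pct = 100 * 32.065 / 90.758
pct = 35.33021882 %, rounded to 4 dp:

35.3302 %


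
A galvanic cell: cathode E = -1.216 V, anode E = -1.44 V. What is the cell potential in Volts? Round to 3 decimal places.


Standard cell potential: E_cell = E_cathode - E_anode.
E_cell = -1.216 - (-1.44)
E_cell = 0.224 V, rounded to 3 dp:

0.224 V


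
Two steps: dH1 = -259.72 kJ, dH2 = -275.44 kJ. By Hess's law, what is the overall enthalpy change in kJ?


Hess's law: enthalpy is a state function, so add the step enthalpies.
dH_total = dH1 + dH2 = -259.72 + (-275.44)
dH_total = -535.16 kJ:

-535.16 kJ


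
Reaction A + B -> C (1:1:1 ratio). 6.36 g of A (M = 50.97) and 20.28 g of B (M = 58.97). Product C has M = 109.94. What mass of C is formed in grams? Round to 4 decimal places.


Find moles of each reactant; the smaller value is the limiting reagent in a 1:1:1 reaction, so moles_C equals moles of the limiter.
n_A = mass_A / M_A = 6.36 / 50.97 = 0.124779 mol
n_B = mass_B / M_B = 20.28 / 58.97 = 0.343904 mol
Limiting reagent: A (smaller), n_limiting = 0.124779 mol
mass_C = n_limiting * M_C = 0.124779 * 109.94
mass_C = 13.71820326 g, rounded to 4 dp:

13.7182 g


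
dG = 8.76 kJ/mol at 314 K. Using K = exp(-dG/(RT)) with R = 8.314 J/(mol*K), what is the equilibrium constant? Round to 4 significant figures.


dG is in kJ/mol; multiply by 1000 to match R in J/(mol*K).
RT = 8.314 * 314 = 2610.596 J/mol
exponent = -dG*1000 / (RT) = -(8.76*1000) / 2610.596 = -3.35555559
K = exp(-3.35555559)
K = 0.03488998, rounded to 4 significant figures:

0.03489


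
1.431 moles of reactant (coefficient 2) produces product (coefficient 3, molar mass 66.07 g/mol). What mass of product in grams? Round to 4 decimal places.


Use the coefficient ratio to convert reactant moles to product moles, then multiply by the product's molar mass.
moles_P = moles_R * (coeff_P / coeff_R) = 1.431 * (3/2) = 2.1465
mass_P = moles_P * M_P = 2.1465 * 66.07
mass_P = 141.819255 g, rounded to 4 dp:

141.8193 g


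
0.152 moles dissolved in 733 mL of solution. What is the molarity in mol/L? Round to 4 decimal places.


Convert volume to liters: V_L = V_mL / 1000.
V_L = 733 / 1000 = 0.733 L
M = n / V_L = 0.152 / 0.733
M = 0.20736698 mol/L, rounded to 4 dp:

0.2074 mol/L
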